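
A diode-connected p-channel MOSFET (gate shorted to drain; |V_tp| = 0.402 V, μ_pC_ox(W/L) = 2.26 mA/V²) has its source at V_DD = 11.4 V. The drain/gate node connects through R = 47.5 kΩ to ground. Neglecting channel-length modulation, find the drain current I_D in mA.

I_D = 0.222 mA

With gate tied to drain, V_SG = V_SD ≥ V_SG − |V_tp|, so the device is in saturation.
KCL at the drain: ½ k_p (V_SG − |V_tp|)² = (V_DD − V_SG)/R.
Let x = V_SG − 0.402. Then 53.7 x² + x − 11 = 0, giving x = 0.443 V (positive root), so V_SG = 0.845 V.
I_D = (V_DD − V_SG)/R = (11.4 − 0.845) / 47.5 = 0.222 mA.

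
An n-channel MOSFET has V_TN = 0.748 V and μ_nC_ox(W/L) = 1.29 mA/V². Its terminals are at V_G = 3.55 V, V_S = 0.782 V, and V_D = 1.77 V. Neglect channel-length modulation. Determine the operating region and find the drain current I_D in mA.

V_GS = V_G − V_S = 3.55 − 0.782 = 2.77 V; V_DS = V_D − V_S = 1.77 − 0.782 = 0.988 V.
V_ov = V_GS − V_TN = 2.77 − 0.748 = 2.02 V.
Since V_DS = 0.988 V < V_ov = 2.02 V, the device is in the triode region.
I_D = k_n [V_ov · V_DS − ½ V_DS²] = 1.29 × [2.02 × 0.988 − 0.5 × 0.988²] = 1.94 mA.

Triode; I_D = 1.94 mA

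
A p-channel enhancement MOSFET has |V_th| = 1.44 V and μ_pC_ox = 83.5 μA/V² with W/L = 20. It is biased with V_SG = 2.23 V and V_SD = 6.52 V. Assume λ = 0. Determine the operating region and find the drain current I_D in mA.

Saturation; I_D = 0.521 mA

k_p = μ_pC_ox · (W/L) = 1.67 mA/V².
V_ov = V_SG − |V_th| = 2.23 − 1.44 = 0.79 V.
Since V_SD = 6.52 V ≥ V_ov = 0.79 V, the device is in saturation.
I_D = ½ k_p V_ov² = 0.5 × 1.67 × 0.79² = 0.521 mA.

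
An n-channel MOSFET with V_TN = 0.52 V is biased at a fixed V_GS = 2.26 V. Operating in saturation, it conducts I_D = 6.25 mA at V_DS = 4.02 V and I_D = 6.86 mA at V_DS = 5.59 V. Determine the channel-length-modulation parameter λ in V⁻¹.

With V_GS fixed, I_D ∝ (1 + λ V_DS) in saturation, so I_D2/I_D1 = (1 + λ V_DS2)/(1 + λ V_DS1).
6.86/6.25 = 1.098 = (1 + 5.59 λ)/(1 + 4.02 λ).
Solving: λ (I_D1 V_DS2 − I_D2 V_DS1) = I_D2 − I_D1, so λ = (6.86 − 6.25) / (6.25 × 5.59 − 6.86 × 4.02) = 0.61 / 7.36 = 0.0829 V⁻¹.

λ = 0.0829 V⁻¹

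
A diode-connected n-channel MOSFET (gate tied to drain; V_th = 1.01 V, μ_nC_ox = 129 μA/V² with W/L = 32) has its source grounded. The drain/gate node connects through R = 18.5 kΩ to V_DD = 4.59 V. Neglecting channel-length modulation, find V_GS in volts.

With gate tied to drain, V_GS = V_DS ≥ V_GS − V_th, so the device is in saturation.
k_n = μ_nC_ox · (W/L) = 4.128 mA/V².
KCL at the drain: ½ k_n (V_GS − V_th)² = (V_DD − V_GS)/R.
Let x = V_GS − 1.01. Then 38.2 x² + x − 3.58 = 0, giving x = 0.293 V (positive root), so V_GS = 1.3 V.
I_D = (V_DD − V_GS)/R = (4.59 − 1.3) / 18.5 = 0.178 mA.

V_GS = 1.30 V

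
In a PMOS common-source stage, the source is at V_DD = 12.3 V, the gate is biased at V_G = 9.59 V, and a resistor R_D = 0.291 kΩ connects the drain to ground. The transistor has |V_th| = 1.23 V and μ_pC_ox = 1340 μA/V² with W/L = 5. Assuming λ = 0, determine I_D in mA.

V_SG = V_DD − V_G = 12.3 − 9.59 = 2.71 V, so V_ov = 2.71 − 1.23 = 1.48 V.
k_p = μ_pC_ox · (W/L) = 6.7 mA/V².
Assume saturation: I_D = ½ k_p V_ov² = 0.5 × 6.7 × 1.48² = 7.34 mA, giving V_SD = V_DD − I_D R_D = 12.3 − 7.34 × 0.291 = 10.2 V.
V_SD = 10.2 V ≥ V_ov = 1.48 V, confirming saturation.

I_D = 7.34 mA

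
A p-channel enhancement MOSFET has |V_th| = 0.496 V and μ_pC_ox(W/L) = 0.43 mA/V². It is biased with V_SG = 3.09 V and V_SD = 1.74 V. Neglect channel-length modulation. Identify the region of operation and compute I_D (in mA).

Triode; I_D = 1.29 mA

V_ov = V_SG − |V_th| = 3.09 − 0.496 = 2.59 V.
Since V_SD = 1.74 V < V_ov = 2.59 V, the device is in the triode region.
I_D = k_p [V_ov · V_SD − ½ V_SD²] = 0.43 × [2.59 × 1.74 − 0.5 × 1.74²] = 1.29 mA.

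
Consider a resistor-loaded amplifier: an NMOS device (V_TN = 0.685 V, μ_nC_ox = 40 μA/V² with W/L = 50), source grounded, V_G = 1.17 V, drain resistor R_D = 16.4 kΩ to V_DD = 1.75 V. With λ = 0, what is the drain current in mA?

V_GS = V_G = 1.17 V, so V_ov = 1.17 − 0.685 = 0.485 V.
k_n = μ_nC_ox · (W/L) = 2 mA/V².
Assume saturation: I_D = ½ k_n V_ov² = 0.5 × 2 × 0.485² = 0.235 mA, giving V_DS = V_DD − I_D R_D = 1.75 − 0.235 × 16.4 = -2.11 V.
But -2.11 V < V_ov = 0.485 V, so the device is actually in triode.
In triode I_D = k_n[V_ov V_DS − ½ V_DS²] and I_D = (V_DD − V_DS)/R_D. Equating: 16.4 V_DS² − 16.91 V_DS + 1.75 = 0, giving V_DS = 0.117 V (the root below V_ov).
I_D = (1.75 − 0.117) / 16.4 = 0.0996 mA.

I_D = 0.0996 mA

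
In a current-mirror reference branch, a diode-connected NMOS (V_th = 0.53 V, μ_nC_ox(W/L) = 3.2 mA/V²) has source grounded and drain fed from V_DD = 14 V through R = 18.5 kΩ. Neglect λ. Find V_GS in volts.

With gate tied to drain, V_GS = V_DS ≥ V_GS − V_th, so the device is in saturation.
KCL at the drain: ½ k_n (V_GS − V_th)² = (V_DD − V_GS)/R.
Let x = V_GS − 0.53. Then 29.6 x² + x − 13.47 = 0, giving x = 0.658 V (positive root), so V_GS = 1.19 V.
I_D = (V_DD − V_GS)/R = (14 − 1.19) / 18.5 = 0.693 mA.

V_GS = 1.19 V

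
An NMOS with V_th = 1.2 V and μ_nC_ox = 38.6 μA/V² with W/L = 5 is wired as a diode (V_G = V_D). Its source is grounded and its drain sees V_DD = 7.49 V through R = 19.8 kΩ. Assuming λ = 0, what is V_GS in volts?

With gate tied to drain, V_GS = V_DS ≥ V_GS − V_th, so the device is in saturation.
k_n = μ_nC_ox · (W/L) = 0.193 mA/V².
KCL at the drain: ½ k_n (V_GS − V_th)² = (V_DD − V_GS)/R.
Let x = V_GS − 1.2. Then 1.91 x² + x − 6.29 = 0, giving x = 1.57 V (positive root), so V_GS = 2.77 V.
I_D = (V_DD − V_GS)/R = (7.49 − 2.77) / 19.8 = 0.238 mA.

V_GS = 2.77 V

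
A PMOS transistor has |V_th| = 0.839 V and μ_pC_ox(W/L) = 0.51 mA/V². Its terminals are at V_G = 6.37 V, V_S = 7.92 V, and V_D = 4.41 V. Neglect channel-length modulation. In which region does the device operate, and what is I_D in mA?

Saturation; I_D = 0.129 mA

V_SG = V_S − V_G = 7.92 − 6.37 = 1.55 V; V_SD = V_S − V_D = 7.92 − 4.41 = 3.51 V.
V_ov = V_SG − |V_th| = 1.55 − 0.839 = 0.711 V.
Since V_SD = 3.51 V ≥ V_ov = 0.711 V, the device is in saturation.
I_D = ½ k_p V_ov² = 0.5 × 0.51 × 0.711² = 0.129 mA.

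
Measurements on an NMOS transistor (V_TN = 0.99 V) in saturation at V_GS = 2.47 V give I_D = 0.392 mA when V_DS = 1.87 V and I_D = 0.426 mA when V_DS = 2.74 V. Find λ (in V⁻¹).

With V_GS fixed, I_D ∝ (1 + λ V_DS) in saturation, so I_D2/I_D1 = (1 + λ V_DS2)/(1 + λ V_DS1).
0.426/0.392 = 1.087 = (1 + 2.74 λ)/(1 + 1.87 λ).
Solving: λ (I_D1 V_DS2 − I_D2 V_DS1) = I_D2 − I_D1, so λ = (0.426 − 0.392) / (0.392 × 2.74 − 0.426 × 1.87) = 0.034 / 0.277 = 0.123 V⁻¹.

λ = 0.123 V⁻¹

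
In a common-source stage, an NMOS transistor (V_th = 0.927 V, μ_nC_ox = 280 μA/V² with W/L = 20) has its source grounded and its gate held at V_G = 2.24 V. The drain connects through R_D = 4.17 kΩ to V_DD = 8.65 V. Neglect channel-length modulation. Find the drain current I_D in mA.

I_D = 2.00 mA

V_GS = V_G = 2.24 V, so V_ov = 2.24 − 0.927 = 1.31 V.
k_n = μ_nC_ox · (W/L) = 5.6 mA/V².
Assume saturation: I_D = ½ k_n V_ov² = 0.5 × 5.6 × 1.31² = 4.83 mA, giving V_DS = V_DD − I_D R_D = 8.65 − 4.83 × 4.17 = -11.5 V.
But -11.5 V < V_ov = 1.31 V, so the device is actually in triode.
In triode I_D = k_n[V_ov V_DS − ½ V_DS²] and I_D = (V_DD − V_DS)/R_D. Equating: 11.7 V_DS² − 31.66 V_DS + 8.65 = 0, giving V_DS = 0.308 V (the root below V_ov).
I_D = (8.65 − 0.308) / 4.17 = 2 mA.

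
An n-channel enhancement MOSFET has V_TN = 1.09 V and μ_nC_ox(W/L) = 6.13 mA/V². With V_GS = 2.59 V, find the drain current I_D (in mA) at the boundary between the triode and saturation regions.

At the boundary V_DS = V_ov = V_GS − V_TN = 2.59 − 1.09 = 1.5 V.
I_D = ½ k_n V_ov² = 0.5 × 6.13 × 1.5² = 6.9 mA.

I_D = 6.90 mA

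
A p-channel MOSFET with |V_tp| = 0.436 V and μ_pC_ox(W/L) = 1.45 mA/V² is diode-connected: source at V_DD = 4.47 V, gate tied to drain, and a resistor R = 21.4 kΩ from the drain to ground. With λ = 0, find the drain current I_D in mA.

With gate tied to drain, V_SG = V_SD ≥ V_SG − |V_tp|, so the device is in saturation.
KCL at the drain: ½ k_p (V_SG − |V_tp|)² = (V_DD − V_SG)/R.
Let x = V_SG − 0.436. Then 15.5 x² + x − 4.034 = 0, giving x = 0.479 V (positive root), so V_SG = 0.915 V.
I_D = (V_DD − V_SG)/R = (4.47 − 0.915) / 21.4 = 0.166 mA.

I_D = 0.166 mA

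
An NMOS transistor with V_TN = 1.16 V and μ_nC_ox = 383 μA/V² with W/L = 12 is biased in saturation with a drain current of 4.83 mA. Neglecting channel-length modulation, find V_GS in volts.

V_GS = 2.61 V

k_n = μ_nC_ox · (W/L) = 4.596 mA/V².
In saturation I_D = ½ k_n (V_GS − V_TN)², so V_GS − V_TN = √(2 I_D / k_n) = √(2 × 4.83 / 4.596) = 1.45 V.
V_GS = 1.16 + 1.45 = 2.61 V.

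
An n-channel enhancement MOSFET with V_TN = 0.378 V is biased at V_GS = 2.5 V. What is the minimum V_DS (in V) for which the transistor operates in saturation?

V_DS,sat = 2.12 V

The boundary between triode and saturation is V_DS = V_GS − V_TN = V_ov.
V_ov = 2.5 − 0.378 = 2.12 V.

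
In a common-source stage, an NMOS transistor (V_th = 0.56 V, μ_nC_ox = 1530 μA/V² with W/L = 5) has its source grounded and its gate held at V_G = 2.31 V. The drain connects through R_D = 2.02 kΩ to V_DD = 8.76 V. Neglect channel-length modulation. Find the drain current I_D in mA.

I_D = 4.17 mA

V_GS = V_G = 2.31 V, so V_ov = 2.31 − 0.56 = 1.75 V.
k_n = μ_nC_ox · (W/L) = 7.65 mA/V².
Assume saturation: I_D = ½ k_n V_ov² = 0.5 × 7.65 × 1.75² = 11.7 mA, giving V_DS = V_DD − I_D R_D = 8.76 − 11.7 × 2.02 = -14.9 V.
But -14.9 V < V_ov = 1.75 V, so the device is actually in triode.
In triode I_D = k_n[V_ov V_DS − ½ V_DS²] and I_D = (V_DD − V_DS)/R_D. Equating: 7.73 V_DS² − 28.04 V_DS + 8.76 = 0, giving V_DS = 0.345 V (the root below V_ov).
I_D = (8.76 − 0.345) / 2.02 = 4.17 mA.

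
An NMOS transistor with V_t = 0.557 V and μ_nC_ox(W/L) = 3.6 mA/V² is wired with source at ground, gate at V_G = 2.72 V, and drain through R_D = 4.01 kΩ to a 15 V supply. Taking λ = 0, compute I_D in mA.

I_D = 3.61 mA

V_GS = V_G = 2.72 V, so V_ov = 2.72 − 0.557 = 2.16 V.
Assume saturation: I_D = ½ k_n V_ov² = 0.5 × 3.6 × 2.16² = 8.42 mA, giving V_DS = V_DD − I_D R_D = 15 − 8.42 × 4.01 = -18.8 V.
But -18.8 V < V_ov = 2.16 V, so the device is actually in triode.
In triode I_D = k_n[V_ov V_DS − ½ V_DS²] and I_D = (V_DD − V_DS)/R_D. Equating: 7.22 V_DS² − 32.23 V_DS + 15 = 0, giving V_DS = 0.528 V (the root below V_ov).
I_D = (15 − 0.528) / 4.01 = 3.61 mA.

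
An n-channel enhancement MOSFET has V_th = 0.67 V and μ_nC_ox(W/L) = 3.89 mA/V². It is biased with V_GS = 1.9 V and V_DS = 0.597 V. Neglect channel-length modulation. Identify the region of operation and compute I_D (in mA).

Triode; I_D = 2.16 mA

V_ov = V_GS − V_th = 1.9 − 0.67 = 1.23 V.
Since V_DS = 0.597 V < V_ov = 1.23 V, the device is in the triode region.
I_D = k_n [V_ov · V_DS − ½ V_DS²] = 3.89 × [1.23 × 0.597 − 0.5 × 0.597²] = 2.16 mA.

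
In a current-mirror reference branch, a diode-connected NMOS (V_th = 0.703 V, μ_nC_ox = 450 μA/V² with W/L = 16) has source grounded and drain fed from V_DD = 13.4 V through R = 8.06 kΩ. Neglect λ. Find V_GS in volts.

V_GS = 1.35 V

With gate tied to drain, V_GS = V_DS ≥ V_GS − V_th, so the device is in saturation.
k_n = μ_nC_ox · (W/L) = 7.2 mA/V².
KCL at the drain: ½ k_n (V_GS − V_th)² = (V_DD − V_GS)/R.
Let x = V_GS − 0.703. Then 29 x² + x − 12.7 = 0, giving x = 0.644 V (positive root), so V_GS = 1.35 V.
I_D = (V_DD − V_GS)/R = (13.4 − 1.35) / 8.06 = 1.5 mA.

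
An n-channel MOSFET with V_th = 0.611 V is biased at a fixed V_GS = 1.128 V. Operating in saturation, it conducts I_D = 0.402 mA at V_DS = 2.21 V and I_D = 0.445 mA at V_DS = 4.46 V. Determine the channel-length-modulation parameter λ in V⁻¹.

With V_GS fixed, I_D ∝ (1 + λ V_DS) in saturation, so I_D2/I_D1 = (1 + λ V_DS2)/(1 + λ V_DS1).
0.445/0.402 = 1.107 = (1 + 4.46 λ)/(1 + 2.21 λ).
Solving: λ (I_D1 V_DS2 − I_D2 V_DS1) = I_D2 − I_D1, so λ = (0.445 − 0.402) / (0.402 × 4.46 − 0.445 × 2.21) = 0.043 / 0.809 = 0.0531 V⁻¹.

λ = 0.0531 V⁻¹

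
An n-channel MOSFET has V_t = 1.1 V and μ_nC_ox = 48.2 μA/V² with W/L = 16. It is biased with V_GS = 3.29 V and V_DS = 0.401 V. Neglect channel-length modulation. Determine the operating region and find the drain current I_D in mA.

k_n = μ_nC_ox · (W/L) = 0.7712 mA/V².
V_ov = V_GS − V_t = 3.29 − 1.1 = 2.19 V.
Since V_DS = 0.401 V < V_ov = 2.19 V, the device is in the triode region.
I_D = k_n [V_ov · V_DS − ½ V_DS²] = 0.7712 × [2.19 × 0.401 − 0.5 × 0.401²] = 0.615 mA.

Triode; I_D = 0.615 mA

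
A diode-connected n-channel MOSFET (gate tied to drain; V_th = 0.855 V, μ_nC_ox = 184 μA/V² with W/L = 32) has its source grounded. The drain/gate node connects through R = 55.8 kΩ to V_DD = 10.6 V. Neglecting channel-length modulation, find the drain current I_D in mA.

With gate tied to drain, V_GS = V_DS ≥ V_GS − V_th, so the device is in saturation.
k_n = μ_nC_ox · (W/L) = 5.888 mA/V².
KCL at the drain: ½ k_n (V_GS − V_th)² = (V_DD − V_GS)/R.
Let x = V_GS − 0.855. Then 164 x² + x − 9.745 = 0, giving x = 0.241 V (positive root), so V_GS = 1.1 V.
I_D = (V_DD − V_GS)/R = (10.6 − 1.1) / 55.8 = 0.17 mA.

I_D = 0.170 mA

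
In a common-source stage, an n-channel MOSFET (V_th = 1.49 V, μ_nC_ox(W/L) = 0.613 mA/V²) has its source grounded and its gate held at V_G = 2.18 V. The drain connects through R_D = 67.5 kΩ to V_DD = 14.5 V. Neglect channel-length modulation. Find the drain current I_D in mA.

I_D = 0.146 mA

V_GS = V_G = 2.18 V, so V_ov = 2.18 − 1.49 = 0.69 V.
Assume saturation: I_D = ½ k_n V_ov² = 0.5 × 0.613 × 0.69² = 0.146 mA, giving V_DS = V_DD − I_D R_D = 14.5 − 0.146 × 67.5 = 4.65 V.
V_DS = 4.65 V ≥ V_ov = 0.69 V, confirming saturation.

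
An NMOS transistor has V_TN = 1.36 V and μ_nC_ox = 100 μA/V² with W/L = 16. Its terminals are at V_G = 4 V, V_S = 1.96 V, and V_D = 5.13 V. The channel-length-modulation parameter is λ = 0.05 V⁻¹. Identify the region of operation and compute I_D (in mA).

V_GS = V_G − V_S = 4 − 1.96 = 2.04 V; V_DS = V_D − V_S = 5.13 − 1.96 = 3.17 V.
k_n = μ_nC_ox · (W/L) = 1.6 mA/V².
V_ov = V_GS − V_TN = 2.04 − 1.36 = 0.68 V.
Since V_DS = 3.17 V ≥ V_ov = 0.68 V, the device is in saturation.
I_D = ½ k_n V_ov² (1 + λ V_DS) = 0.5 × 1.6 × 0.68² × (1 + 0.05 × 3.17) = 0.429 mA.

Saturation; I_D = 0.429 mA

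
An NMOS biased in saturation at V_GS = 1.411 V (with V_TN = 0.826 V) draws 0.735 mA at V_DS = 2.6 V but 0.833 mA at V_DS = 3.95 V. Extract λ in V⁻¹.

λ = 0.133 V⁻¹

With V_GS fixed, I_D ∝ (1 + λ V_DS) in saturation, so I_D2/I_D1 = (1 + λ V_DS2)/(1 + λ V_DS1).
0.833/0.735 = 1.133 = (1 + 3.95 λ)/(1 + 2.6 λ).
Solving: λ (I_D1 V_DS2 − I_D2 V_DS1) = I_D2 − I_D1, so λ = (0.833 − 0.735) / (0.735 × 3.95 − 0.833 × 2.6) = 0.098 / 0.737 = 0.133 V⁻¹.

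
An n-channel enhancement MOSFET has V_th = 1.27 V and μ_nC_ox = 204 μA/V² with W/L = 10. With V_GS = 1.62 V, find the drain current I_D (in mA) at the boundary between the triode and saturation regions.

I_D = 0.125 mA

At the boundary V_DS = V_ov = V_GS − V_th = 1.62 − 1.27 = 0.35 V.
k_n = μ_nC_ox · (W/L) = 2.04 mA/V².
I_D = ½ k_n V_ov² = 0.5 × 2.04 × 0.35² = 0.125 mA.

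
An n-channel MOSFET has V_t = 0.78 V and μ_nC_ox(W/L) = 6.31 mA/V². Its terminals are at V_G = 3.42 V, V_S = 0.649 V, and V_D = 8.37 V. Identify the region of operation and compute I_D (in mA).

Saturation; I_D = 12.5 mA

V_GS = V_G − V_S = 3.42 − 0.649 = 2.77 V; V_DS = V_D − V_S = 8.37 − 0.649 = 7.72 V.
V_ov = V_GS − V_t = 2.77 − 0.78 = 1.99 V.
Since V_DS = 7.72 V ≥ V_ov = 1.99 V, the device is in saturation.
I_D = ½ k_n V_ov² = 0.5 × 6.31 × 1.99² = 12.5 mA.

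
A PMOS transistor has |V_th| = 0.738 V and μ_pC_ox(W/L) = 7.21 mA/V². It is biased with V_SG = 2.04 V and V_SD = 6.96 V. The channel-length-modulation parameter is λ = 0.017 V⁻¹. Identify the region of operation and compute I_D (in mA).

V_ov = V_SG − |V_th| = 2.04 − 0.738 = 1.3 V.
Since V_SD = 6.96 V ≥ V_ov = 1.3 V, the device is in saturation.
I_D = ½ k_p V_ov² (1 + λ V_SD) = 0.5 × 7.21 × 1.3² × (1 + 0.017 × 6.96) = 6.83 mA.

Saturation; I_D = 6.83 mA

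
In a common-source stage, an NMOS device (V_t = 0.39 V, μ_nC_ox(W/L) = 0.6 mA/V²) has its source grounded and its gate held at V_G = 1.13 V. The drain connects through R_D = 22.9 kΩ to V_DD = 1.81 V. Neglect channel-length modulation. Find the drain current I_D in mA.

V_GS = V_G = 1.13 V, so V_ov = 1.13 − 0.39 = 0.74 V.
Assume saturation: I_D = ½ k_n V_ov² = 0.5 × 0.6 × 0.74² = 0.164 mA, giving V_DS = V_DD − I_D R_D = 1.81 − 0.164 × 22.9 = -1.95 V.
But -1.95 V < V_ov = 0.74 V, so the device is actually in triode.
In triode I_D = k_n[V_ov V_DS − ½ V_DS²] and I_D = (V_DD − V_DS)/R_D. Equating: 6.87 V_DS² − 11.17 V_DS + 1.81 = 0, giving V_DS = 0.183 V (the root below V_ov).
I_D = (1.81 − 0.183) / 22.9 = 0.0711 mA.

I_D = 0.0711 mA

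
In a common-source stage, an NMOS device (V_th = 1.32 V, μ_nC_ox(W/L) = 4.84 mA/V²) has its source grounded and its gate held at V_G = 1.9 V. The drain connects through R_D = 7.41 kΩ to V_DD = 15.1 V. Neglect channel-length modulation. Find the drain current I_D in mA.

V_GS = V_G = 1.9 V, so V_ov = 1.9 − 1.32 = 0.58 V.
Assume saturation: I_D = ½ k_n V_ov² = 0.5 × 4.84 × 0.58² = 0.814 mA, giving V_DS = V_DD − I_D R_D = 15.1 − 0.814 × 7.41 = 9.07 V.
V_DS = 9.07 V ≥ V_ov = 0.58 V, confirming saturation.

I_D = 0.814 mA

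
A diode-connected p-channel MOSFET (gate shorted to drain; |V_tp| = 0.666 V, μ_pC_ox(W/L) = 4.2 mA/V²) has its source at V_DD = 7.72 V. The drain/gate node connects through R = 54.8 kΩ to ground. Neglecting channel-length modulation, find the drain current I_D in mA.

I_D = 0.124 mA

With gate tied to drain, V_SG = V_SD ≥ V_SG − |V_tp|, so the device is in saturation.
KCL at the drain: ½ k_p (V_SG − |V_tp|)² = (V_DD − V_SG)/R.
Let x = V_SG − 0.666. Then 115 x² + x − 7.054 = 0, giving x = 0.243 V (positive root), so V_SG = 0.909 V.
I_D = (V_DD − V_SG)/R = (7.72 − 0.909) / 54.8 = 0.124 mA.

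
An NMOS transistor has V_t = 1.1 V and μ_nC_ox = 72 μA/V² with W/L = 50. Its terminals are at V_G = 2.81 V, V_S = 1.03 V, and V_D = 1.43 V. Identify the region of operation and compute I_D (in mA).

Triode; I_D = 0.691 mA

V_GS = V_G − V_S = 2.81 − 1.03 = 1.78 V; V_DS = V_D − V_S = 1.43 − 1.03 = 0.4 V.
k_n = μ_nC_ox · (W/L) = 3.6 mA/V².
V_ov = V_GS − V_t = 1.78 − 1.1 = 0.68 V.
Since V_DS = 0.4 V < V_ov = 0.68 V, the device is in the triode region.
I_D = k_n [V_ov · V_DS − ½ V_DS²] = 3.6 × [0.68 × 0.4 − 0.5 × 0.4²] = 0.691 mA.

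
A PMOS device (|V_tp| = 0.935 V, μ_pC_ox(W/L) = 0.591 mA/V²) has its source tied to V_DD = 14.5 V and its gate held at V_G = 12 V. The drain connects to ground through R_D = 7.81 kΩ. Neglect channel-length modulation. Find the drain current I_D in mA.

I_D = 0.724 mA

V_SG = V_DD − V_G = 14.5 − 12 = 2.5 V, so V_ov = 2.5 − 0.935 = 1.56 V.
Assume saturation: I_D = ½ k_p V_ov² = 0.5 × 0.591 × 1.56² = 0.724 mA, giving V_SD = V_DD − I_D R_D = 14.5 − 0.724 × 7.81 = 8.85 V.
V_SD = 8.85 V ≥ V_ov = 1.56 V, confirming saturation.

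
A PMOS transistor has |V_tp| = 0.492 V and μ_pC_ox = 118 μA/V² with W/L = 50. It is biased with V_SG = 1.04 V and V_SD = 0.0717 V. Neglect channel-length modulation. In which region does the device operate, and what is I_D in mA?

k_p = μ_pC_ox · (W/L) = 5.9 mA/V².
V_ov = V_SG − |V_tp| = 1.04 − 0.492 = 0.548 V.
Since V_SD = 0.0717 V < V_ov = 0.548 V, the device is in the triode region.
I_D = k_p [V_ov · V_SD − ½ V_SD²] = 5.9 × [0.548 × 0.0717 − 0.5 × 0.0717²] = 0.217 mA.

Triode; I_D = 0.217 mA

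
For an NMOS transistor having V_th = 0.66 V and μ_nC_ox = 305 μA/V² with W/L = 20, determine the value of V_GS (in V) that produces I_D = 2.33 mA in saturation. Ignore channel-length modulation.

k_n = μ_nC_ox · (W/L) = 6.1 mA/V².
In saturation I_D = ½ k_n (V_GS − V_th)², so V_GS − V_th = √(2 I_D / k_n) = √(2 × 2.33 / 6.1) = 0.874 V.
V_GS = 0.66 + 0.874 = 1.53 V.

V_GS = 1.53 V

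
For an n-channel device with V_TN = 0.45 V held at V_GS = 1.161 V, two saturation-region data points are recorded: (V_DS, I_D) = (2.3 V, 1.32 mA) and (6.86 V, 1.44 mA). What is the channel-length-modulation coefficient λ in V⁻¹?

λ = 0.0209 V⁻¹

With V_GS fixed, I_D ∝ (1 + λ V_DS) in saturation, so I_D2/I_D1 = (1 + λ V_DS2)/(1 + λ V_DS1).
1.44/1.32 = 1.091 = (1 + 6.86 λ)/(1 + 2.3 λ).
Solving: λ (I_D1 V_DS2 − I_D2 V_DS1) = I_D2 − I_D1, so λ = (1.44 − 1.32) / (1.32 × 6.86 − 1.44 × 2.3) = 0.12 / 5.74 = 0.0209 V⁻¹.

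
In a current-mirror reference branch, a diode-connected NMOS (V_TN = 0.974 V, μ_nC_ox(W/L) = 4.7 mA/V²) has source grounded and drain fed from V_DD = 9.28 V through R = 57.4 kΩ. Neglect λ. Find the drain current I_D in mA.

With gate tied to drain, V_GS = V_DS ≥ V_GS − V_TN, so the device is in saturation.
KCL at the drain: ½ k_n (V_GS − V_TN)² = (V_DD − V_GS)/R.
Let x = V_GS − 0.974. Then 135 x² + x − 8.306 = 0, giving x = 0.244 V (positive root), so V_GS = 1.22 V.
I_D = (V_DD − V_GS)/R = (9.28 − 1.22) / 57.4 = 0.14 mA.

I_D = 0.140 mA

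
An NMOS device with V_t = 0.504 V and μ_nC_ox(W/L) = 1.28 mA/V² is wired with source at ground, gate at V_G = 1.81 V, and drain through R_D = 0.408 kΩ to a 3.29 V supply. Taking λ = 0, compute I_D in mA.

I_D = 1.09 mA

V_GS = V_G = 1.81 V, so V_ov = 1.81 − 0.504 = 1.31 V.
Assume saturation: I_D = ½ k_n V_ov² = 0.5 × 1.28 × 1.31² = 1.09 mA, giving V_DS = V_DD − I_D R_D = 3.29 − 1.09 × 0.408 = 2.84 V.
V_DS = 2.84 V ≥ V_ov = 1.31 V, confirming saturation.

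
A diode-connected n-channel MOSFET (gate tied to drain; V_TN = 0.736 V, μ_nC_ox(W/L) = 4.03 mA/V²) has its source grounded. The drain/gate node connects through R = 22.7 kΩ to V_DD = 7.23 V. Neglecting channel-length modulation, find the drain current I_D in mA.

With gate tied to drain, V_GS = V_DS ≥ V_GS − V_TN, so the device is in saturation.
KCL at the drain: ½ k_n (V_GS − V_TN)² = (V_DD − V_GS)/R.
Let x = V_GS − 0.736. Then 45.7 x² + x − 6.494 = 0, giving x = 0.366 V (positive root), so V_GS = 1.1 V.
I_D = (V_DD − V_GS)/R = (7.23 − 1.1) / 22.7 = 0.27 mA.

I_D = 0.270 mA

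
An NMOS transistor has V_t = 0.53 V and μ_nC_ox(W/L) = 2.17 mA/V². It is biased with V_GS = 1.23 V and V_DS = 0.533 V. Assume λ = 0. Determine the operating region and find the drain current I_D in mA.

Triode; I_D = 0.501 mA

V_ov = V_GS − V_t = 1.23 − 0.53 = 0.7 V.
Since V_DS = 0.533 V < V_ov = 0.7 V, the device is in the triode region.
I_D = k_n [V_ov · V_DS − ½ V_DS²] = 2.17 × [0.7 × 0.533 − 0.5 × 0.533²] = 0.501 mA.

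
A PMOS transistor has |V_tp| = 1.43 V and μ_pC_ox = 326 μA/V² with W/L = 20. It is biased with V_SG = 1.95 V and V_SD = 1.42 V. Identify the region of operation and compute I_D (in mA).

Saturation; I_D = 0.882 mA

k_p = μ_pC_ox · (W/L) = 6.52 mA/V².
V_ov = V_SG − |V_tp| = 1.95 − 1.43 = 0.52 V.
Since V_SD = 1.42 V ≥ V_ov = 0.52 V, the device is in saturation.
I_D = ½ k_p V_ov² = 0.5 × 6.52 × 0.52² = 0.882 mA.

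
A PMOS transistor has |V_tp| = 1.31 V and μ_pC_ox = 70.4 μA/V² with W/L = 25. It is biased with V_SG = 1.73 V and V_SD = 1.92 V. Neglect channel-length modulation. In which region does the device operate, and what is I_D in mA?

k_p = μ_pC_ox · (W/L) = 1.76 mA/V².
V_ov = V_SG − |V_tp| = 1.73 − 1.31 = 0.42 V.
Since V_SD = 1.92 V ≥ V_ov = 0.42 V, the device is in saturation.
I_D = ½ k_p V_ov² = 0.5 × 1.76 × 0.42² = 0.155 mA.

Saturation; I_D = 0.155 mA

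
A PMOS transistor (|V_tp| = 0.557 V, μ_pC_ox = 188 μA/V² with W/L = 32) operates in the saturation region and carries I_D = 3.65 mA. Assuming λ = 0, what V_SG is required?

V_SG = 1.66 V

k_p = μ_pC_ox · (W/L) = 6.016 mA/V².
In saturation I_D = ½ k_p (V_SG − |V_tp|)², so V_SG − |V_tp| = √(2 I_D / k_p) = √(2 × 3.65 / 6.016) = 1.1 V.
V_SG = 0.557 + 1.1 = 1.66 V.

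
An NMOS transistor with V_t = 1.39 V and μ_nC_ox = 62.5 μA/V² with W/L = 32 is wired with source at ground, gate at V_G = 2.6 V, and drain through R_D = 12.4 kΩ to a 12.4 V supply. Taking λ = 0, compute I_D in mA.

I_D = 0.960 mA

V_GS = V_G = 2.6 V, so V_ov = 2.6 − 1.39 = 1.21 V.
k_n = μ_nC_ox · (W/L) = 2 mA/V².
Assume saturation: I_D = ½ k_n V_ov² = 0.5 × 2 × 1.21² = 1.46 mA, giving V_DS = V_DD − I_D R_D = 12.4 − 1.46 × 12.4 = -5.75 V.
But -5.75 V < V_ov = 1.21 V, so the device is actually in triode.
In triode I_D = k_n[V_ov V_DS − ½ V_DS²] and I_D = (V_DD − V_DS)/R_D. Equating: 12.4 V_DS² − 31.01 V_DS + 12.4 = 0, giving V_DS = 0.5 V (the root below V_ov).
I_D = (12.4 − 0.5) / 12.4 = 0.96 mA.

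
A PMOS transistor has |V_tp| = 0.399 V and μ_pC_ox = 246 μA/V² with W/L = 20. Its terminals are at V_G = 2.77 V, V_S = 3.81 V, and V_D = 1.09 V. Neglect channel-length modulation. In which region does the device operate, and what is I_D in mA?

V_SG = V_S − V_G = 3.81 − 2.77 = 1.04 V; V_SD = V_S − V_D = 3.81 − 1.09 = 2.72 V.
k_p = μ_pC_ox · (W/L) = 4.92 mA/V².
V_ov = V_SG − |V_tp| = 1.04 − 0.399 = 0.641 V.
Since V_SD = 2.72 V ≥ V_ov = 0.641 V, the device is in saturation.
I_D = ½ k_p V_ov² = 0.5 × 4.92 × 0.641² = 1.01 mA.

Saturation; I_D = 1.01 mA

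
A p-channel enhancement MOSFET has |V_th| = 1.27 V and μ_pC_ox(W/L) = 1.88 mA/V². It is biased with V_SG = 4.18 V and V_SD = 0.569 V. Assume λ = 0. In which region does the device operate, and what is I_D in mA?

Triode; I_D = 2.81 mA

V_ov = V_SG − |V_th| = 4.18 − 1.27 = 2.91 V.
Since V_SD = 0.569 V < V_ov = 2.91 V, the device is in the triode region.
I_D = k_p [V_ov · V_SD − ½ V_SD²] = 1.88 × [2.91 × 0.569 − 0.5 × 0.569²] = 2.81 mA.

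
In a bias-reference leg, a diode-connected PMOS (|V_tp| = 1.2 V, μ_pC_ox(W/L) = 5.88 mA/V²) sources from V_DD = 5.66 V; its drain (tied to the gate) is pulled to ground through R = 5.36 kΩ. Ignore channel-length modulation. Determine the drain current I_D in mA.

With gate tied to drain, V_SG = V_SD ≥ V_SG − |V_tp|, so the device is in saturation.
KCL at the drain: ½ k_p (V_SG − |V_tp|)² = (V_DD − V_SG)/R.
Let x = V_SG − 1.2. Then 15.8 x² + x − 4.46 = 0, giving x = 0.501 V (positive root), so V_SG = 1.7 V.
I_D = (V_DD − V_SG)/R = (5.66 − 1.7) / 5.36 = 0.739 mA.

I_D = 0.739 mA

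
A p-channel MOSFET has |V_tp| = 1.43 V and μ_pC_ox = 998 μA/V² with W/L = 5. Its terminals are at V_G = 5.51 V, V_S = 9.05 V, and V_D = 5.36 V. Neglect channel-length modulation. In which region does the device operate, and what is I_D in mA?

V_SG = V_S − V_G = 9.05 − 5.51 = 3.54 V; V_SD = V_S − V_D = 9.05 − 5.36 = 3.69 V.
k_p = μ_pC_ox · (W/L) = 4.99 mA/V².
V_ov = V_SG − |V_tp| = 3.54 − 1.43 = 2.11 V.
Since V_SD = 3.69 V ≥ V_ov = 2.11 V, the device is in saturation.
I_D = ½ k_p V_ov² = 0.5 × 4.99 × 2.11² = 11.1 mA.

Saturation; I_D = 11.1 mA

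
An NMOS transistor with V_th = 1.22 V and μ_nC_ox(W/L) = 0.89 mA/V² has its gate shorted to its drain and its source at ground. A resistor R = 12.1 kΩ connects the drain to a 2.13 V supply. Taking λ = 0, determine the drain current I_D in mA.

I_D = 0.0480 mA

With gate tied to drain, V_GS = V_DS ≥ V_GS − V_th, so the device is in saturation.
KCL at the drain: ½ k_n (V_GS − V_th)² = (V_DD − V_GS)/R.
Let x = V_GS − 1.22. Then 5.38 x² + x − 0.91 = 0, giving x = 0.329 V (positive root), so V_GS = 1.55 V.
I_D = (V_DD − V_GS)/R = (2.13 − 1.55) / 12.1 = 0.048 mA.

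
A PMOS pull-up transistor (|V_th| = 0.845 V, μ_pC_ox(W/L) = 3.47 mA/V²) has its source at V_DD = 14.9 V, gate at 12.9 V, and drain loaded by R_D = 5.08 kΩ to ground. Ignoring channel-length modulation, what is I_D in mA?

V_SG = V_DD − V_G = 14.9 − 12.9 = 2 V, so V_ov = 2 − 0.845 = 1.16 V.
Assume saturation: I_D = ½ k_p V_ov² = 0.5 × 3.47 × 1.16² = 2.31 mA, giving V_SD = V_DD − I_D R_D = 14.9 − 2.31 × 5.08 = 3.14 V.
V_SD = 3.14 V ≥ V_ov = 1.16 V, confirming saturation.

I_D = 2.31 mA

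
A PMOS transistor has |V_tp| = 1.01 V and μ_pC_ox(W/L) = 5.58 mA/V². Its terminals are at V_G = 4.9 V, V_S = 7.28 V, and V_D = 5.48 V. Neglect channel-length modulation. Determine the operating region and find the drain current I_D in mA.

V_SG = V_S − V_G = 7.28 − 4.9 = 2.38 V; V_SD = V_S − V_D = 7.28 − 5.48 = 1.8 V.
V_ov = V_SG − |V_tp| = 2.38 − 1.01 = 1.37 V.
Since V_SD = 1.8 V ≥ V_ov = 1.37 V, the device is in saturation.
I_D = ½ k_p V_ov² = 0.5 × 5.58 × 1.37² = 5.24 mA.

Saturation; I_D = 5.24 mA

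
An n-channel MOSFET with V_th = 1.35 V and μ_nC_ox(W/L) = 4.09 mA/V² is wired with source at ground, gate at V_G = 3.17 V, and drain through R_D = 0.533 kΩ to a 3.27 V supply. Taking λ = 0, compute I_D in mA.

V_GS = V_G = 3.17 V, so V_ov = 3.17 − 1.35 = 1.82 V.
Assume saturation: I_D = ½ k_n V_ov² = 0.5 × 4.09 × 1.82² = 6.77 mA, giving V_DS = V_DD − I_D R_D = 3.27 − 6.77 × 0.533 = -0.34 V.
But -0.34 V < V_ov = 1.82 V, so the device is actually in triode.
In triode I_D = k_n[V_ov V_DS − ½ V_DS²] and I_D = (V_DD − V_DS)/R_D. Equating: 1.09 V_DS² − 4.968 V_DS + 3.27 = 0, giving V_DS = 0.798 V (the root below V_ov).
I_D = (3.27 − 0.798) / 0.533 = 4.64 mA.

I_D = 4.64 mA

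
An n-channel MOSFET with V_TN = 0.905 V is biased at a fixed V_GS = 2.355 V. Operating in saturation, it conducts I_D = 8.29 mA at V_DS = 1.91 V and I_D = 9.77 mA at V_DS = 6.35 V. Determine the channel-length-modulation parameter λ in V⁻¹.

With V_GS fixed, I_D ∝ (1 + λ V_DS) in saturation, so I_D2/I_D1 = (1 + λ V_DS2)/(1 + λ V_DS1).
9.77/8.29 = 1.179 = (1 + 6.35 λ)/(1 + 1.91 λ).
Solving: λ (I_D1 V_DS2 − I_D2 V_DS1) = I_D2 − I_D1, so λ = (9.77 − 8.29) / (8.29 × 6.35 − 9.77 × 1.91) = 1.48 / 34 = 0.0436 V⁻¹.

λ = 0.0436 V⁻¹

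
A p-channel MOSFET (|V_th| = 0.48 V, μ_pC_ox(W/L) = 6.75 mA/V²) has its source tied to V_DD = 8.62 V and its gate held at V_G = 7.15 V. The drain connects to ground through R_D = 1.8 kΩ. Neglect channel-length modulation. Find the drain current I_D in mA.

I_D = 3.31 mA

V_SG = V_DD − V_G = 8.62 − 7.15 = 1.47 V, so V_ov = 1.47 − 0.48 = 0.99 V.
Assume saturation: I_D = ½ k_p V_ov² = 0.5 × 6.75 × 0.99² = 3.31 mA, giving V_SD = V_DD − I_D R_D = 8.62 − 3.31 × 1.8 = 2.67 V.
V_SD = 2.67 V ≥ V_ov = 0.99 V, confirming saturation.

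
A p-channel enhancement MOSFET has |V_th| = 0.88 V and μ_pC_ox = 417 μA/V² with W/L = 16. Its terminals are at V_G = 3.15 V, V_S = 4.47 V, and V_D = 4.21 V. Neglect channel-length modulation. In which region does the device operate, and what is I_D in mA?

V_SG = V_S − V_G = 4.47 − 3.15 = 1.32 V; V_SD = V_S − V_D = 4.47 − 4.21 = 0.26 V.
k_p = μ_pC_ox · (W/L) = 6.672 mA/V².
V_ov = V_SG − |V_th| = 1.32 − 0.88 = 0.44 V.
Since V_SD = 0.26 V < V_ov = 0.44 V, the device is in the triode region.
I_D = k_p [V_ov · V_SD − ½ V_SD²] = 6.672 × [0.44 × 0.26 − 0.5 × 0.26²] = 0.538 mA.

Triode; I_D = 0.538 mA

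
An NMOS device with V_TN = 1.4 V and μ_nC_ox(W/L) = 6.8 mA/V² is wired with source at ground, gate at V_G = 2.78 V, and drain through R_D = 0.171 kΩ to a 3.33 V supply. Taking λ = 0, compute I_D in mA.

I_D = 6.47 mA

V_GS = V_G = 2.78 V, so V_ov = 2.78 − 1.4 = 1.38 V.
Assume saturation: I_D = ½ k_n V_ov² = 0.5 × 6.8 × 1.38² = 6.47 mA, giving V_DS = V_DD − I_D R_D = 3.33 − 6.47 × 0.171 = 2.22 V.
V_DS = 2.22 V ≥ V_ov = 1.38 V, confirming saturation.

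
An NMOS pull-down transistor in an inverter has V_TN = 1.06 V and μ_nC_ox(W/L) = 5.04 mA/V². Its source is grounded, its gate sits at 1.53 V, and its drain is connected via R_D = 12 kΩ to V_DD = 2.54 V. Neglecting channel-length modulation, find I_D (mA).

V_GS = V_G = 1.53 V, so V_ov = 1.53 − 1.06 = 0.47 V.
Assume saturation: I_D = ½ k_n V_ov² = 0.5 × 5.04 × 0.47² = 0.557 mA, giving V_DS = V_DD − I_D R_D = 2.54 − 0.557 × 12 = -4.14 V.
But -4.14 V < V_ov = 0.47 V, so the device is actually in triode.
In triode I_D = k_n[V_ov V_DS − ½ V_DS²] and I_D = (V_DD − V_DS)/R_D. Equating: 30.2 V_DS² − 29.43 V_DS + 2.54 = 0, giving V_DS = 0.0957 V (the root below V_ov).
I_D = (2.54 − 0.0957) / 12 = 0.204 mA.

I_D = 0.204 mA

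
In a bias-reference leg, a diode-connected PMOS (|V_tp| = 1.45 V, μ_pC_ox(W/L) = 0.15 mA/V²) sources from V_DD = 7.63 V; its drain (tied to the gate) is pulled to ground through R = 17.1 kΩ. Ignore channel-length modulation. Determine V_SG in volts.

V_SG = 3.29 V

With gate tied to drain, V_SG = V_SD ≥ V_SG − |V_tp|, so the device is in saturation.
KCL at the drain: ½ k_p (V_SG − |V_tp|)² = (V_DD − V_SG)/R.
Let x = V_SG − 1.45. Then 1.28 x² + x − 6.18 = 0, giving x = 1.84 V (positive root), so V_SG = 3.29 V.
I_D = (V_DD − V_SG)/R = (7.63 − 3.29) / 17.1 = 0.254 mA.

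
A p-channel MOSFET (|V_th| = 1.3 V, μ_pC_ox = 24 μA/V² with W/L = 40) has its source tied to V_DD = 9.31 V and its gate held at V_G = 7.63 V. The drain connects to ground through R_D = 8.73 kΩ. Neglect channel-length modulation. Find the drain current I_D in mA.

V_SG = V_DD − V_G = 9.31 − 7.63 = 1.68 V, so V_ov = 1.68 − 1.3 = 0.38 V.
k_p = μ_pC_ox · (W/L) = 0.96 mA/V².
Assume saturation: I_D = ½ k_p V_ov² = 0.5 × 0.96 × 0.38² = 0.0693 mA, giving V_SD = V_DD − I_D R_D = 9.31 − 0.0693 × 8.73 = 8.7 V.
V_SD = 8.7 V ≥ V_ov = 0.38 V, confirming saturation.

I_D = 0.0693 mA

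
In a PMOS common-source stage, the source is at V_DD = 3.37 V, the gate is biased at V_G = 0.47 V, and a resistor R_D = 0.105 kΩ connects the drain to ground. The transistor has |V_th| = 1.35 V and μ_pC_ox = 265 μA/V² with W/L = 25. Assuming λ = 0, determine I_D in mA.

V_SG = V_DD − V_G = 3.37 − 0.47 = 2.9 V, so V_ov = 2.9 − 1.35 = 1.55 V.
k_p = μ_pC_ox · (W/L) = 6.625 mA/V².
Assume saturation: I_D = ½ k_p V_ov² = 0.5 × 6.625 × 1.55² = 7.96 mA, giving V_SD = V_DD − I_D R_D = 3.37 − 7.96 × 0.105 = 2.53 V.
V_SD = 2.53 V ≥ V_ov = 1.55 V, confirming saturation.

I_D = 7.96 mA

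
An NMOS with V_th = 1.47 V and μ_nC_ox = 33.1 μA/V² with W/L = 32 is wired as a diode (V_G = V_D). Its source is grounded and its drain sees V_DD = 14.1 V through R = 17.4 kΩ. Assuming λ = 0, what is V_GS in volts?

With gate tied to drain, V_GS = V_DS ≥ V_GS − V_th, so the device is in saturation.
k_n = μ_nC_ox · (W/L) = 1.059 mA/V².
KCL at the drain: ½ k_n (V_GS − V_th)² = (V_DD − V_GS)/R.
Let x = V_GS − 1.47. Then 9.22 x² + x − 12.63 = 0, giving x = 1.12 V (positive root), so V_GS = 2.59 V.
I_D = (V_DD − V_GS)/R = (14.1 − 2.59) / 17.4 = 0.662 mA.

V_GS = 2.59 V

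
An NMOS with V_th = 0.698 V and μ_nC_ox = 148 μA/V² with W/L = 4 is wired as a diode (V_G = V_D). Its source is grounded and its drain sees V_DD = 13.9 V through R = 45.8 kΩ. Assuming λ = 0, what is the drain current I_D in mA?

I_D = 0.267 mA

With gate tied to drain, V_GS = V_DS ≥ V_GS − V_th, so the device is in saturation.
k_n = μ_nC_ox · (W/L) = 0.592 mA/V².
KCL at the drain: ½ k_n (V_GS − V_th)² = (V_DD − V_GS)/R.
Let x = V_GS − 0.698. Then 13.6 x² + x − 13.2 = 0, giving x = 0.951 V (positive root), so V_GS = 1.65 V.
I_D = (V_DD − V_GS)/R = (13.9 − 1.65) / 45.8 = 0.267 mA.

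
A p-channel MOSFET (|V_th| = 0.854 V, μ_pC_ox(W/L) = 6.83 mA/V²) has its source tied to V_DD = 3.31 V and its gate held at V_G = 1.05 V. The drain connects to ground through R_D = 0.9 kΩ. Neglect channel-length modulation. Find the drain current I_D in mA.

I_D = 3.24 mA

V_SG = V_DD − V_G = 3.31 − 1.05 = 2.26 V, so V_ov = 2.26 − 0.854 = 1.41 V.
Assume saturation: I_D = ½ k_p V_ov² = 0.5 × 6.83 × 1.41² = 6.75 mA, giving V_SD = V_DD − I_D R_D = 3.31 − 6.75 × 0.9 = -2.77 V.
But -2.77 V < V_ov = 1.41 V, so the device is actually in triode.
In triode I_D = k_p[V_ov V_SD − ½ V_SD²] and I_D = (V_DD − V_SD)/R_D. Equating: 3.07 V_SD² − 9.643 V_SD + 3.31 = 0, giving V_SD = 0.392 V (the root below V_ov).
I_D = (3.31 − 0.392) / 0.9 = 3.24 mA.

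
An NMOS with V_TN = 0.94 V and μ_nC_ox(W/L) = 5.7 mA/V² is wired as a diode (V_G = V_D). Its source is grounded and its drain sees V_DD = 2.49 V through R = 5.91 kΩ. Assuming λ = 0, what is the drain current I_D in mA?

I_D = 0.216 mA

With gate tied to drain, V_GS = V_DS ≥ V_GS − V_TN, so the device is in saturation.
KCL at the drain: ½ k_n (V_GS − V_TN)² = (V_DD − V_GS)/R.
Let x = V_GS − 0.94. Then 16.8 x² + x − 1.55 = 0, giving x = 0.275 V (positive root), so V_GS = 1.22 V.
I_D = (V_DD − V_GS)/R = (2.49 − 1.22) / 5.91 = 0.216 mA.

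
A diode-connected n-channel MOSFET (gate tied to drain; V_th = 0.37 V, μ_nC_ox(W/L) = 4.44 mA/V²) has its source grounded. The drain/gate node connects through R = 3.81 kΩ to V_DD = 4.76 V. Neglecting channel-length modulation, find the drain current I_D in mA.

With gate tied to drain, V_GS = V_DS ≥ V_GS − V_th, so the device is in saturation.
KCL at the drain: ½ k_n (V_GS − V_th)² = (V_DD − V_GS)/R.
Let x = V_GS − 0.37. Then 8.46 x² + x − 4.39 = 0, giving x = 0.664 V (positive root), so V_GS = 1.03 V.
I_D = (V_DD − V_GS)/R = (4.76 − 1.03) / 3.81 = 0.978 mA.

I_D = 0.978 mA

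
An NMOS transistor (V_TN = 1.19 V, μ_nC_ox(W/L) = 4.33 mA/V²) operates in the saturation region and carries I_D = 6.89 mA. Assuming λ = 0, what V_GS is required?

In saturation I_D = ½ k_n (V_GS − V_TN)², so V_GS − V_TN = √(2 I_D / k_n) = √(2 × 6.89 / 4.33) = 1.78 V.
V_GS = 1.19 + 1.78 = 2.97 V.

V_GS = 2.97 V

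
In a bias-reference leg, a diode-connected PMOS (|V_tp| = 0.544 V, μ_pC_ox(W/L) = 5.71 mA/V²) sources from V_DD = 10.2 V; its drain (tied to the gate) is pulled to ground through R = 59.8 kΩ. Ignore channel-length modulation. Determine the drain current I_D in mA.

With gate tied to drain, V_SG = V_SD ≥ V_SG − |V_tp|, so the device is in saturation.
KCL at the drain: ½ k_p (V_SG − |V_tp|)² = (V_DD − V_SG)/R.
Let x = V_SG − 0.544. Then 171 x² + x − 9.656 = 0, giving x = 0.235 V (positive root), so V_SG = 0.779 V.
I_D = (V_DD − V_SG)/R = (10.2 − 0.779) / 59.8 = 0.158 mA.

I_D = 0.158 mA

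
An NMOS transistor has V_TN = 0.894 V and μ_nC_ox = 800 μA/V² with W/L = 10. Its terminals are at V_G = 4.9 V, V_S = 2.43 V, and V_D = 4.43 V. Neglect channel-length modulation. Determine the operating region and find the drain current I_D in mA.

Saturation; I_D = 9.94 mA

V_GS = V_G − V_S = 4.9 − 2.43 = 2.47 V; V_DS = V_D − V_S = 4.43 − 2.43 = 2 V.
k_n = μ_nC_ox · (W/L) = 8 mA/V².
V_ov = V_GS − V_TN = 2.47 − 0.894 = 1.58 V.
Since V_DS = 2 V ≥ V_ov = 1.58 V, the device is in saturation.
I_D = ½ k_n V_ov² = 0.5 × 8 × 1.58² = 9.94 mA.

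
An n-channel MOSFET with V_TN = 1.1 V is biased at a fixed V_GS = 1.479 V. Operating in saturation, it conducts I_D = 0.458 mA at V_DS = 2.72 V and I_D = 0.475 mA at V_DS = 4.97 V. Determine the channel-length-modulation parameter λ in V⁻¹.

λ = 0.0173 V⁻¹

With V_GS fixed, I_D ∝ (1 + λ V_DS) in saturation, so I_D2/I_D1 = (1 + λ V_DS2)/(1 + λ V_DS1).
0.475/0.458 = 1.037 = (1 + 4.97 λ)/(1 + 2.72 λ).
Solving: λ (I_D1 V_DS2 − I_D2 V_DS1) = I_D2 − I_D1, so λ = (0.475 − 0.458) / (0.458 × 4.97 − 0.475 × 2.72) = 0.017 / 0.984 = 0.0173 V⁻¹.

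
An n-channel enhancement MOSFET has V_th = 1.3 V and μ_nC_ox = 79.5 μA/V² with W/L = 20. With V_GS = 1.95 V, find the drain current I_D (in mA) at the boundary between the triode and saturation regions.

I_D = 0.336 mA

At the boundary V_DS = V_ov = V_GS − V_th = 1.95 − 1.3 = 0.65 V.
k_n = μ_nC_ox · (W/L) = 1.59 mA/V².
I_D = ½ k_n V_ov² = 0.5 × 1.59 × 0.65² = 0.336 mA.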